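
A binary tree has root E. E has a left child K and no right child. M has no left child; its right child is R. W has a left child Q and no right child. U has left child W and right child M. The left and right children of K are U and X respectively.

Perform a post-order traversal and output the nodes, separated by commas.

Q, W, R, M, U, X, K, E

Post-order visits the left subtree, then the right subtree, then the node.
At E: go left to K.
  At K: go left to U.
    At U: go left to W.
      At W: go left to Q.
        Q is a leaf — visit Q.
      At W: no right child.
      Visit W.
    At U: go right to M.
      At M: no left child.
      At M: go right to R.
        R is a leaf — visit R.
      Visit M.
    Visit U.
  At K: go right to X.
    X is a leaf — visit X.
  Visit K.
At E: no right child.
Visit E.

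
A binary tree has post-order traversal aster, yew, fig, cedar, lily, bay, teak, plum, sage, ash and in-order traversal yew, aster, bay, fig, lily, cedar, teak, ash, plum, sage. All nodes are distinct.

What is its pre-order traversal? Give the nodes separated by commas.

ash, teak, bay, yew, aster, lily, fig, cedar, sage, plum

The last element of post-order is the root; it splits in-order into left and right subtrees.
Root ash: left subtree has 7 nodes {yew, aster, bay, fig, lily, cedar, teak}, right has 2 {plum, sage}.
  Root teak: left subtree has 6 nodes {yew, aster, bay, fig, lily, cedar}, right has 0 { }.
    Root bay: left subtree has 2 nodes {yew, aster}, right has 3 {fig, lily, cedar}.
      Root yew: left subtree has 0 nodes { }, right has 1 {aster}.
      Root lily: left subtree has 1 node {fig}, right has 1 {cedar}.
  Root sage: left subtree has 1 node {plum}, right has 0 { }.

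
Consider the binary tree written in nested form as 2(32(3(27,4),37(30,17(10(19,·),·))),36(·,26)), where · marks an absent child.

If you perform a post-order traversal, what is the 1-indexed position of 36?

11

Post-order visits the left subtree, then the right subtree, then the node.
At 2: go left to 32.
  At 32: go left to 3.
    At 3: go left to 27.
      27 is a leaf — visit 27.
    At 3: go right to 4.
      4 is a leaf — visit 4.
    Visit 3.
  At 32: go right to 37.
    At 37: go left to 30.
      30 is a leaf — visit 30.
    At 37: go right to 17.
      At 17: go left to 10.
        At 10: go left to 19.
          19 is a leaf — visit 19.
        At 10: no right child.
        Visit 10.
      At 17: no right child.
      Visit 17.
    Visit 37.
  Visit 32.
At 2: go right to 36.
  At 36: no left child.
  At 36: go right to 26.
    26 is a leaf — visit 26.
  Visit 36.
Visit 2.
Full post-order sequence: 27, 4, 3, 30, 19, 10, 17, 37, 32, 26, 36, 2.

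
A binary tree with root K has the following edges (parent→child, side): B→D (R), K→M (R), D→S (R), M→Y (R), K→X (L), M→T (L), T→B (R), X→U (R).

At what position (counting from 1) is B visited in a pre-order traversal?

Pre-order visits the node, then its left subtree, then its right subtree.
Visit K.
At K: go left to X.
  Visit X.
  At X: no left child.
  At X: go right to U.
    U is a leaf — visit U.
At K: go right to M.
  Visit M.
  At M: go left to T.
    Visit T.
    At T: no left child.
    At T: go right to B.
      Visit B.
      At B: no left child.
      At B: go right to D.
        Visit D.
        At D: no left child.
        At D: go right to S.
          S is a leaf — visit S.
  At M: go right to Y.
    Y is a leaf — visit Y.
Full pre-order sequence: K, X, U, M, T, B, D, S, Y.

6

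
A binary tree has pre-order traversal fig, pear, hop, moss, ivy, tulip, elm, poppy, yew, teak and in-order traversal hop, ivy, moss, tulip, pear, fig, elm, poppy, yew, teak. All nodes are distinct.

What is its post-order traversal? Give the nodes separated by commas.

The first element of pre-order is the root; it splits in-order into left and right subtrees.
Root fig: left subtree has 5 nodes {hop, ivy, moss, tulip, pear}, right has 4 {elm, poppy, yew, teak}.
  Root pear: left subtree has 4 nodes {hop, ivy, moss, tulip}, right has 0 { }.
    Root hop: left subtree has 0 nodes { }, right has 3 {ivy, moss, tulip}.
      Root moss: left subtree has 1 node {ivy}, right has 1 {tulip}.
  Root elm: left subtree has 0 nodes { }, right has 3 {poppy, yew, teak}.
    Root poppy: left subtree has 0 nodes { }, right has 2 {yew, teak}.
      Root yew: left subtree has 0 nodes { }, right has 1 {teak}.

ivy, tulip, moss, hop, pear, teak, yew, poppy, elm, fig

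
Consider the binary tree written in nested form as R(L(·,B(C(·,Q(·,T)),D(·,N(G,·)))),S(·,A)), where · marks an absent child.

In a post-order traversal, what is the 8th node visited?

L

Post-order visits the left subtree, then the right subtree, then the node.
At R: go left to L.
  At L: no left child.
  At L: go right to B.
    At B: go left to C.
      At C: no left child.
      At C: go right to Q.
        At Q: no left child.
        At Q: go right to T.
          T is a leaf — visit T.
        Visit Q.
      Visit C.
    At B: go right to D.
      At D: no left child.
      At D: go right to N.
        At N: go left to G.
          G is a leaf — visit G.
        At N: no right child.
        Visit N.
      Visit D.
    Visit B.
  Visit L.
At R: go right to S.
  At S: no left child.
  At S: go right to A.
    A is a leaf — visit A.
  Visit S.
Visit R.
Full post-order sequence: T, Q, C, G, N, D, B, L, A, S, R.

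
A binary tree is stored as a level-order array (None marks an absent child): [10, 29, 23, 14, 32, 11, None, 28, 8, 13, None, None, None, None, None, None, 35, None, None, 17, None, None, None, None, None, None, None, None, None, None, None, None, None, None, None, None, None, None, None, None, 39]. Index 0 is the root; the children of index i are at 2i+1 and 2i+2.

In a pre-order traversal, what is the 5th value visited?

Pre-order visits the node, then its left subtree, then its right subtree.
Visit 10.
At 10: go left to 29.
  Visit 29.
  At 29: go left to 14.
    Visit 14.
    At 14: go left to 28.
      Visit 28.
      At 28: no left child.
      At 28: go right to 35.
        35 is a leaf — visit 35.
    At 14: go right to 8.
      8 is a leaf — visit 8.
  At 29: go right to 32.
    Visit 32.
    At 32: go left to 13.
      Visit 13.
      At 13: go left to 17.
        Visit 17.
        At 17: no left child.
        At 17: go right to 39.
          39 is a leaf — visit 39.
      At 13: no right child.
    At 32: no right child.
At 10: go right to 23.
  Visit 23.
  At 23: go left to 11.
    11 is a leaf — visit 11.
  At 23: no right child.
Full pre-order sequence: 10, 29, 14, 28, 35, 8, 32, 13, 17, 39, 23, 11.

35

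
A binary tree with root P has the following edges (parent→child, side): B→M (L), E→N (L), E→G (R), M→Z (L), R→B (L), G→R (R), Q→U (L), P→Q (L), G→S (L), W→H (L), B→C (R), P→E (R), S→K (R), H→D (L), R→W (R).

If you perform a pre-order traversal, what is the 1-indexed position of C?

13

Pre-order visits the node, then its left subtree, then its right subtree.
Visit P.
At P: go left to Q.
  Visit Q.
  At Q: go left to U.
    U is a leaf — visit U.
  At Q: no right child.
At P: go right to E.
  Visit E.
  At E: go left to N.
    N is a leaf — visit N.
  At E: go right to G.
    Visit G.
    At G: go left to S.
      Visit S.
      At S: no left child.
      At S: go right to K.
        K is a leaf — visit K.
    At G: go right to R.
      Visit R.
      At R: go left to B.
        Visit B.
        At B: go left to M.
          Visit M.
          At M: go left to Z.
            Z is a leaf — visit Z.
          At M: no right child.
        At B: go right to C.
          C is a leaf — visit C.
      At R: go right to W.
        Visit W.
        At W: go left to H.
          Visit H.
          At H: go left to D.
            D is a leaf — visit D.
          At H: no right child.
        At W: no right child.
Full pre-order sequence: P, Q, U, E, N, G, S, K, R, B, M, Z, C, W, H, D.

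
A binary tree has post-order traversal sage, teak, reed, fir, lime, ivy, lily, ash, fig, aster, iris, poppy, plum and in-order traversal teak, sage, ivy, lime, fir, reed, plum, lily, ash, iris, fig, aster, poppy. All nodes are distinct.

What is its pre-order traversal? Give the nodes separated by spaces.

plum ivy teak sage lime fir reed poppy iris ash lily aster fig

The last element of post-order is the root; it splits in-order into left and right subtrees.
Root plum: left subtree has 6 nodes {teak, sage, ivy, lime, fir, reed}, right has 6 {lily, ash, iris, fig, aster, poppy}.
  Root ivy: left subtree has 2 nodes {teak, sage}, right has 3 {lime, fir, reed}.
    Root teak: left subtree has 0 nodes { }, right has 1 {sage}.
    Root lime: left subtree has 0 nodes { }, right has 2 {fir, reed}.
      Root fir: left subtree has 0 nodes { }, right has 1 {reed}.
  Root poppy: left subtree has 5 nodes {lily, ash, iris, fig, aster}, right has 0 { }.
    Root iris: left subtree has 2 nodes {lily, ash}, right has 2 {fig, aster}.
      Root ash: left subtree has 1 node {lily}, right has 0 { }.
      Root aster: left subtree has 1 node {fig}, right has 0 { }.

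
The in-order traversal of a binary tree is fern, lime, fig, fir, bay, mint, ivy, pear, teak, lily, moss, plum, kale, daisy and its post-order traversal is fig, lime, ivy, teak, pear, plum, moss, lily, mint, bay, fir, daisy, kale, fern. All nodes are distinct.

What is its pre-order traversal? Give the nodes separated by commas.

fern, kale, fir, lime, fig, bay, mint, lily, pear, ivy, teak, moss, plum, daisy

The last element of post-order is the root; it splits in-order into left and right subtrees.
Root fern: left subtree has 0 nodes { }, right has 13 {lime, fig, fir, bay, mint, ivy, pear, teak, lily, moss, plum, kale, daisy}.
  Root kale: left subtree has 11 nodes {lime, fig, fir, bay, mint, ivy, pear, teak, lily, moss, plum}, right has 1 {daisy}.
    Root fir: left subtree has 2 nodes {lime, fig}, right has 8 {bay, mint, ivy, pear, teak, lily, moss, plum}.
      Root lime: left subtree has 0 nodes { }, right has 1 {fig}.
      Root bay: left subtree has 0 nodes { }, right has 7 {mint, ivy, pear, teak, lily, moss, plum}.
        Root mint: left subtree has 0 nodes { }, right has 6 {ivy, pear, teak, lily, moss, plum}.
          Root lily: left subtree has 3 nodes {ivy, pear, teak}, right has 2 {moss, plum}.
            Root pear: left subtree has 1 node {ivy}, right has 1 {teak}.
            Root moss: left subtree has 0 nodes { }, right has 1 {plum}.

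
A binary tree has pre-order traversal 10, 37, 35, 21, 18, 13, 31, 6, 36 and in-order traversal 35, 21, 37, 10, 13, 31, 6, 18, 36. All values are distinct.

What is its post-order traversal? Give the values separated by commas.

The first element of pre-order is the root; it splits in-order into left and right subtrees.
Root 10: left subtree has 3 nodes {35, 21, 37}, right has 5 {13, 31, 6, 18, 36}.
  Root 37: left subtree has 2 nodes {35, 21}, right has 0 { }.
    Root 35: left subtree has 0 nodes { }, right has 1 {21}.
  Root 18: left subtree has 3 nodes {13, 31, 6}, right has 1 {36}.
    Root 13: left subtree has 0 nodes { }, right has 2 {31, 6}.
      Root 31: left subtree has 0 nodes { }, right has 1 {6}.

21, 35, 37, 6, 31, 13, 36, 18, 10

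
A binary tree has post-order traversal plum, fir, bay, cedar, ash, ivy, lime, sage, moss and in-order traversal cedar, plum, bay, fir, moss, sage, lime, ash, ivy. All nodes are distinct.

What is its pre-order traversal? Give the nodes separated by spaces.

The last element of post-order is the root; it splits in-order into left and right subtrees.
Root moss: left subtree has 4 nodes {cedar, plum, bay, fir}, right has 4 {sage, lime, ash, ivy}.
  Root cedar: left subtree has 0 nodes { }, right has 3 {plum, bay, fir}.
    Root bay: left subtree has 1 node {plum}, right has 1 {fir}.
  Root sage: left subtree has 0 nodes { }, right has 3 {lime, ash, ivy}.
    Root lime: left subtree has 0 nodes { }, right has 2 {ash, ivy}.
      Root ivy: left subtree has 1 node {ash}, right has 0 { }.

moss cedar bay plum fir sage lime ivy ash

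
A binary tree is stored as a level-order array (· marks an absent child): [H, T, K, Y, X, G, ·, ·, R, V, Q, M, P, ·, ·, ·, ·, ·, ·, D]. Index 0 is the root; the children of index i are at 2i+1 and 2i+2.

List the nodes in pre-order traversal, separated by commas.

Pre-order visits the node, then its left subtree, then its right subtree.
Visit H.
At H: go left to T.
  Visit T.
  At T: go left to Y.
    Visit Y.
    At Y: no left child.
    At Y: go right to R.
      R is a leaf — visit R.
  At T: go right to X.
    Visit X.
    At X: go left to V.
      Visit V.
      At V: go left to D.
        D is a leaf — visit D.
      At V: no right child.
    At X: go right to Q.
      Q is a leaf — visit Q.
At H: go right to K.
  Visit K.
  At K: go left to G.
    Visit G.
    At G: go left to M.
      M is a leaf — visit M.
    At G: go right to P.
      P is a leaf — visit P.
  At K: no right child.

H, T, Y, R, X, V, D, Q, K, G, M, P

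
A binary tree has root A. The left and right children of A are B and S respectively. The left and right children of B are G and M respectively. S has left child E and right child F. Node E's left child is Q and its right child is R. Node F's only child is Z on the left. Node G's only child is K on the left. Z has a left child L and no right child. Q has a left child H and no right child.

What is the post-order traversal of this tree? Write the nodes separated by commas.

Post-order visits the left subtree, then the right subtree, then the node.
At A: go left to B.
  At B: go left to G.
    At G: go left to K.
      K is a leaf — visit K.
    At G: no right child.
    Visit G.
  At B: go right to M.
    M is a leaf — visit M.
  Visit B.
At A: go right to S.
  At S: go left to E.
    At E: go left to Q.
      At Q: go left to H.
        H is a leaf — visit H.
      At Q: no right child.
      Visit Q.
    At E: go right to R.
      R is a leaf — visit R.
    Visit E.
  At S: go right to F.
    At F: go left to Z.
      At Z: go left to L.
        L is a leaf — visit L.
      At Z: no right child.
      Visit Z.
    At F: no right child.
    Visit F.
  Visit S.
Visit A.

K, G, M, B, H, Q, R, E, L, Z, F, S, A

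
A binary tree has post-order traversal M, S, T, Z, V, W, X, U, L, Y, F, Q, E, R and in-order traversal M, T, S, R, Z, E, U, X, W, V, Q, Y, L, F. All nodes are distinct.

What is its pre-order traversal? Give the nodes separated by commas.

R, T, M, S, E, Z, Q, U, X, W, V, F, Y, L

The last element of post-order is the root; it splits in-order into left and right subtrees.
Root R: left subtree has 3 nodes {M, T, S}, right has 10 {Z, E, U, X, W, V, Q, Y, L, F}.
  Root T: left subtree has 1 node {M}, right has 1 {S}.
  Root E: left subtree has 1 node {Z}, right has 8 {U, X, W, V, Q, Y, L, F}.
    Root Q: left subtree has 4 nodes {U, X, W, V}, right has 3 {Y, L, F}.
      Root U: left subtree has 0 nodes { }, right has 3 {X, W, V}.
        Root X: left subtree has 0 nodes { }, right has 2 {W, V}.
          Root W: left subtree has 0 nodes { }, right has 1 {V}.
      Root F: left subtree has 2 nodes {Y, L}, right has 0 { }.
        Root Y: left subtree has 0 nodes { }, right has 1 {L}.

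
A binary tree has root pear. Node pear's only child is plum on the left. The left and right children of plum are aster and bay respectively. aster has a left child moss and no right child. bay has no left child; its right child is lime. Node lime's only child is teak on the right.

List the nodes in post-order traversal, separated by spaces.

moss aster teak lime bay plum pear

Post-order visits the left subtree, then the right subtree, then the node.
At pear: go left to plum.
  At plum: go left to aster.
    At aster: go left to moss.
      moss is a leaf — visit moss.
    At aster: no right child.
    Visit aster.
  At plum: go right to bay.
    At bay: no left child.
    At bay: go right to lime.
      At lime: no left child.
      At lime: go right to teak.
        teak is a leaf — visit teak.
      Visit lime.
    Visit bay.
  Visit plum.
At pear: no right child.
Visit pear.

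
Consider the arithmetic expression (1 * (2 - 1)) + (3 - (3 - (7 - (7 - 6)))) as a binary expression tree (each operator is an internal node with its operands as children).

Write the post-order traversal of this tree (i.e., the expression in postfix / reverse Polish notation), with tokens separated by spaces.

1 2 1 - * 3 3 7 7 6 - - - - +

Post-order on an expression tree gives postfix notation: for each operator, emit left operand, right operand, then the operator.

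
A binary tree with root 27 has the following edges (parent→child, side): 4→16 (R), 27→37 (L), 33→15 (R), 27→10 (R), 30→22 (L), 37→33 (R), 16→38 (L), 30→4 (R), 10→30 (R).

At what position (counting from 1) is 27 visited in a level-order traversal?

1

Level-order visits nodes level by level from the root, left to right within each level.
Level 0: 27
Level 1: 37, 10
Level 2: 33, 30
Level 3: 15, 22, 4
Level 4: 16
Level 5: 38
Full level-order sequence: 27, 37, 10, 33, 30, 15, 22, 4, 16, 38.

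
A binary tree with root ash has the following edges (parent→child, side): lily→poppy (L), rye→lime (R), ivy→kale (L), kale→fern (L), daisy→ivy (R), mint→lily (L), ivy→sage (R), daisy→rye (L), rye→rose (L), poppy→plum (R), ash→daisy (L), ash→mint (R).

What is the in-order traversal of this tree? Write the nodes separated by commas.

In-order visits the left subtree, then the node, then the right subtree.
At ash: go left to daisy.
  At daisy: go left to rye.
    At rye: go left to rose.
      rose is a leaf — visit rose.
    Visit rye.
    At rye: go right to lime.
      lime is a leaf — visit lime.
  Visit daisy.
  At daisy: go right to ivy.
    At ivy: go left to kale.
      At kale: go left to fern.
        fern is a leaf — visit fern.
      Visit kale.
      At kale: no right child.
    Visit ivy.
    At ivy: go right to sage.
      sage is a leaf — visit sage.
Visit ash.
At ash: go right to mint.
  At mint: go left to lily.
    At lily: go left to poppy.
      At poppy: no left child.
      Visit poppy.
      At poppy: go right to plum.
        plum is a leaf — visit plum.
    Visit lily.
    At lily: no right child.
  Visit mint.
  At mint: no right child.

rose, rye, lime, daisy, fern, kale, ivy, sage, ash, poppy, plum, lily, mint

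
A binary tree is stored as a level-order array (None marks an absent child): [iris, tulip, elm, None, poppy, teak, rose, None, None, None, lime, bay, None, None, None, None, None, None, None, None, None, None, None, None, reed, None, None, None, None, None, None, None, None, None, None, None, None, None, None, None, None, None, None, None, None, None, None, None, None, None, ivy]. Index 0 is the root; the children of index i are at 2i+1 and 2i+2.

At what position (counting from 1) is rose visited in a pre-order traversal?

10

Pre-order visits the node, then its left subtree, then its right subtree.
Visit iris.
At iris: go left to tulip.
  Visit tulip.
  At tulip: no left child.
  At tulip: go right to poppy.
    Visit poppy.
    At poppy: no left child.
    At poppy: go right to lime.
      lime is a leaf — visit lime.
At iris: go right to elm.
  Visit elm.
  At elm: go left to teak.
    Visit teak.
    At teak: go left to bay.
      Visit bay.
      At bay: no left child.
      At bay: go right to reed.
        Visit reed.
        At reed: no left child.
        At reed: go right to ivy.
          ivy is a leaf — visit ivy.
    At teak: no right child.
  At elm: go right to rose.
    rose is a leaf — visit rose.
Full pre-order sequence: iris, tulip, poppy, lime, elm, teak, bay, reed, ivy, rose.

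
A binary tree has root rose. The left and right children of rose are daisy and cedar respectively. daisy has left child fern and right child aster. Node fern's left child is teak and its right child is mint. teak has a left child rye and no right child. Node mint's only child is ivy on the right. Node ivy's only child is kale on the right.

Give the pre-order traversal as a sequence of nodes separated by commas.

rose, daisy, fern, teak, rye, mint, ivy, kale, aster, cedar

Pre-order visits the node, then its left subtree, then its right subtree.
Visit rose.
At rose: go left to daisy.
  Visit daisy.
  At daisy: go left to fern.
    Visit fern.
    At fern: go left to teak.
      Visit teak.
      At teak: go left to rye.
        rye is a leaf — visit rye.
      At teak: no right child.
    At fern: go right to mint.
      Visit mint.
      At mint: no left child.
      At mint: go right to ivy.
        Visit ivy.
        At ivy: no left child.
        At ivy: go right to kale.
          kale is a leaf — visit kale.
  At daisy: go right to aster.
    aster is a leaf — visit aster.
At rose: go right to cedar.
  cedar is a leaf — visit cedar.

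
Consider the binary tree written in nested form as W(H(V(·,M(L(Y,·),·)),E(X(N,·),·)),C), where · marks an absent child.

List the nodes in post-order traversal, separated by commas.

Post-order visits the left subtree, then the right subtree, then the node.
At W: go left to H.
  At H: go left to V.
    At V: no left child.
    At V: go right to M.
      At M: go left to L.
        At L: go left to Y.
          Y is a leaf — visit Y.
        At L: no right child.
        Visit L.
      At M: no right child.
      Visit M.
    Visit V.
  At H: go right to E.
    At E: go left to X.
      At X: go left to N.
        N is a leaf — visit N.
      At X: no right child.
      Visit X.
    At E: no right child.
    Visit E.
  Visit H.
At W: go right to C.
  C is a leaf — visit C.
Visit W.

Y, L, M, V, N, X, E, H, C, W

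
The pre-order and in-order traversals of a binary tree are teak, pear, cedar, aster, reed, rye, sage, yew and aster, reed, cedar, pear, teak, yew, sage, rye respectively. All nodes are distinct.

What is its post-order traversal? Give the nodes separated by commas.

The first element of pre-order is the root; it splits in-order into left and right subtrees.
Root teak: left subtree has 4 nodes {aster, reed, cedar, pear}, right has 3 {yew, sage, rye}.
  Root pear: left subtree has 3 nodes {aster, reed, cedar}, right has 0 { }.
    Root cedar: left subtree has 2 nodes {aster, reed}, right has 0 { }.
      Root aster: left subtree has 0 nodes { }, right has 1 {reed}.
  Root rye: left subtree has 2 nodes {yew, sage}, right has 0 { }.
    Root sage: left subtree has 1 node {yew}, right has 0 { }.

reed, aster, cedar, pear, yew, sage, rye, teak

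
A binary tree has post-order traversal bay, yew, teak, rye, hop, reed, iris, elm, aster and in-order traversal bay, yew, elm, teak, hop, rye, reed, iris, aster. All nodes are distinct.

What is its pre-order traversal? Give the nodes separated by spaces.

aster elm yew bay iris reed hop teak rye

The last element of post-order is the root; it splits in-order into left and right subtrees.
Root aster: left subtree has 8 nodes {bay, yew, elm, teak, hop, rye, reed, iris}, right has 0 { }.
  Root elm: left subtree has 2 nodes {bay, yew}, right has 5 {teak, hop, rye, reed, iris}.
    Root yew: left subtree has 1 node {bay}, right has 0 { }.
    Root iris: left subtree has 4 nodes {teak, hop, rye, reed}, right has 0 { }.
      Root reed: left subtree has 3 nodes {teak, hop, rye}, right has 0 { }.
        Root hop: left subtree has 1 node {teak}, right has 1 {rye}.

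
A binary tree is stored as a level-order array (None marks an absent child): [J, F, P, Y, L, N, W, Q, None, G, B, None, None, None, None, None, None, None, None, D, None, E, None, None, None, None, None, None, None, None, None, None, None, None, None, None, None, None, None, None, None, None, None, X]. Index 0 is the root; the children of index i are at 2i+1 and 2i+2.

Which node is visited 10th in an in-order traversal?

J

In-order visits the left subtree, then the node, then the right subtree.
At J: go left to F.
  At F: go left to Y.
    At Y: go left to Q.
      Q is a leaf — visit Q.
    Visit Y.
    At Y: no right child.
  Visit F.
  At F: go right to L.
    At L: go left to G.
      At G: go left to D.
        D is a leaf — visit D.
      Visit G.
      At G: no right child.
    Visit L.
    At L: go right to B.
      At B: go left to E.
        At E: go left to X.
          X is a leaf — visit X.
        Visit E.
        At E: no right child.
      Visit B.
      At B: no right child.
Visit J.
At J: go right to P.
  At P: go left to N.
    N is a leaf — visit N.
  Visit P.
  At P: go right to W.
    W is a leaf — visit W.
Full in-order sequence: Q, Y, F, D, G, L, X, E, B, J, N, P, W.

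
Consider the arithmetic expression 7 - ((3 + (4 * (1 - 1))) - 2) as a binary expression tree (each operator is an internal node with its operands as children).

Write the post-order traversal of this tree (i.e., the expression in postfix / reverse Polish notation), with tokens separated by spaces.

7 3 4 1 1 - * + 2 - -

Post-order on an expression tree gives postfix notation: for each operator, emit left operand, right operand, then the operator.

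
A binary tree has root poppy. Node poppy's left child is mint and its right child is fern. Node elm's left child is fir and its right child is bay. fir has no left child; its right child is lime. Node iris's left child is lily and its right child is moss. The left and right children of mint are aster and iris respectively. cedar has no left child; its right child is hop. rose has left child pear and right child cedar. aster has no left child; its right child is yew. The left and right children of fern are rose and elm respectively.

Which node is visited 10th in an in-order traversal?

In-order visits the left subtree, then the node, then the right subtree.
At poppy: go left to mint.
  At mint: go left to aster.
    At aster: no left child.
    Visit aster.
    At aster: go right to yew.
      yew is a leaf — visit yew.
  Visit mint.
  At mint: go right to iris.
    At iris: go left to lily.
      lily is a leaf — visit lily.
    Visit iris.
    At iris: go right to moss.
      moss is a leaf — visit moss.
Visit poppy.
At poppy: go right to fern.
  At fern: go left to rose.
    At rose: go left to pear.
      pear is a leaf — visit pear.
    Visit rose.
    At rose: go right to cedar.
      At cedar: no left child.
      Visit cedar.
      At cedar: go right to hop.
        hop is a leaf — visit hop.
  Visit fern.
  At fern: go right to elm.
    At elm: go left to fir.
      At fir: no left child.
      Visit fir.
      At fir: go right to lime.
        lime is a leaf — visit lime.
    Visit elm.
    At elm: go right to bay.
      bay is a leaf — visit bay.
Full in-order sequence: aster, yew, mint, lily, iris, moss, poppy, pear, rose, cedar, hop, fern, fir, lime, elm, bay.

cedar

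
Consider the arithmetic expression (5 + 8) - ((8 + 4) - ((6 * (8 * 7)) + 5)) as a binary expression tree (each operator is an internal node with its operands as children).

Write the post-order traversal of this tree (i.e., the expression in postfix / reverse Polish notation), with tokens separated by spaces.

5 8 + 8 4 + 6 8 7 * * 5 + - -

Post-order on an expression tree gives postfix notation: for each operator, emit left operand, right operand, then the operator.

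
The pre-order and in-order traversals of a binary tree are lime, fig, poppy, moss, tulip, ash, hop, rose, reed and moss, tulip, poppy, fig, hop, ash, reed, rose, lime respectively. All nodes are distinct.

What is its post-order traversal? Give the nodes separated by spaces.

The first element of pre-order is the root; it splits in-order into left and right subtrees.
Root lime: left subtree has 8 nodes {moss, tulip, poppy, fig, hop, ash, reed, rose}, right has 0 { }.
  Root fig: left subtree has 3 nodes {moss, tulip, poppy}, right has 4 {hop, ash, reed, rose}.
    Root poppy: left subtree has 2 nodes {moss, tulip}, right has 0 { }.
      Root moss: left subtree has 0 nodes { }, right has 1 {tulip}.
    Root ash: left subtree has 1 node {hop}, right has 2 {reed, rose}.
      Root rose: left subtree has 1 node {reed}, right has 0 { }.

tulip moss poppy hop reed rose ash fig lime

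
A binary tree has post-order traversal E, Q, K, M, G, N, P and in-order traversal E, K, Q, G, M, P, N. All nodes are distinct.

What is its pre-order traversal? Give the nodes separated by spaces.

The last element of post-order is the root; it splits in-order into left and right subtrees.
Root P: left subtree has 5 nodes {E, K, Q, G, M}, right has 1 {N}.
  Root G: left subtree has 3 nodes {E, K, Q}, right has 1 {M}.
    Root K: left subtree has 1 node {E}, right has 1 {Q}.

P G K E Q M N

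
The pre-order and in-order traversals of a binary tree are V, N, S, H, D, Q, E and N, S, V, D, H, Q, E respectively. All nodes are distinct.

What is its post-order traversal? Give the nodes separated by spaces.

The first element of pre-order is the root; it splits in-order into left and right subtrees.
Root V: left subtree has 2 nodes {N, S}, right has 4 {D, H, Q, E}.
  Root N: left subtree has 0 nodes { }, right has 1 {S}.
  Root H: left subtree has 1 node {D}, right has 2 {Q, E}.
    Root Q: left subtree has 0 nodes { }, right has 1 {E}.

S N D E Q H V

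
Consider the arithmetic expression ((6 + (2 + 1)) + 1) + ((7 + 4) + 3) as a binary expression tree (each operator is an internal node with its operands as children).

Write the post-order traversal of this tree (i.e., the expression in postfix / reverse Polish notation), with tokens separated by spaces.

6 2 1 + + 1 + 7 4 + 3 + +

Post-order on an expression tree gives postfix notation: for each operator, emit left operand, right operand, then the operator.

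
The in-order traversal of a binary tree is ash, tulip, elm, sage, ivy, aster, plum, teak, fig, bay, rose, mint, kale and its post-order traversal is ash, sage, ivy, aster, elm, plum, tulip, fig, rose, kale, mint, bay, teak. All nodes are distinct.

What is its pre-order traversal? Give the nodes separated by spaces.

teak tulip ash plum elm aster ivy sage bay fig mint rose kale

The last element of post-order is the root; it splits in-order into left and right subtrees.
Root teak: left subtree has 7 nodes {ash, tulip, elm, sage, ivy, aster, plum}, right has 5 {fig, bay, rose, mint, kale}.
  Root tulip: left subtree has 1 node {ash}, right has 5 {elm, sage, ivy, aster, plum}.
    Root plum: left subtree has 4 nodes {elm, sage, ivy, aster}, right has 0 { }.
      Root elm: left subtree has 0 nodes { }, right has 3 {sage, ivy, aster}.
        Root aster: left subtree has 2 nodes {sage, ivy}, right has 0 { }.
          Root ivy: left subtree has 1 node {sage}, right has 0 { }.
  Root bay: left subtree has 1 node {fig}, right has 3 {rose, mint, kale}.
    Root mint: left subtree has 1 node {rose}, right has 1 {kale}.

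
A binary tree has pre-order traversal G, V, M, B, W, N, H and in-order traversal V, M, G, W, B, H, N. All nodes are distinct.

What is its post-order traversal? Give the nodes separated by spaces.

M V W H N B G

The first element of pre-order is the root; it splits in-order into left and right subtrees.
Root G: left subtree has 2 nodes {V, M}, right has 4 {W, B, H, N}.
  Root V: left subtree has 0 nodes { }, right has 1 {M}.
  Root B: left subtree has 1 node {W}, right has 2 {H, N}.
    Root N: left subtree has 1 node {H}, right has 0 { }.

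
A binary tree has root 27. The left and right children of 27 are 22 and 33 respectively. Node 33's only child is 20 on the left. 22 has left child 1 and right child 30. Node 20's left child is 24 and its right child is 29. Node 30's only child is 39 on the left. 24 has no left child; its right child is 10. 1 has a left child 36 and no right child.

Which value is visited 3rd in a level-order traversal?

Level-order visits nodes level by level from the root, left to right within each level.
Level 0: 27
Level 1: 22, 33
Level 2: 1, 30, 20
Level 3: 36, 39, 24, 29
Level 4: 10
Full level-order sequence: 27, 22, 33, 1, 30, 20, 36, 39, 24, 29, 10.

33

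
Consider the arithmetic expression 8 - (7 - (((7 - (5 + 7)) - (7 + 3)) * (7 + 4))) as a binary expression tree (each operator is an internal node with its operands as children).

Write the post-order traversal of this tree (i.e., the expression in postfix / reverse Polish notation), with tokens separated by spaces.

8 7 7 5 7 + - 7 3 + - 7 4 + * - -

Post-order on an expression tree gives postfix notation: for each operator, emit left operand, right operand, then the operator.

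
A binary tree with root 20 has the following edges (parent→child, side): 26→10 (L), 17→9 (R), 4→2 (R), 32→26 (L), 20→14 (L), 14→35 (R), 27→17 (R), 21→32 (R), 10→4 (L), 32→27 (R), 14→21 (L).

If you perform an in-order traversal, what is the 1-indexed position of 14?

In-order visits the left subtree, then the node, then the right subtree.
At 20: go left to 14.
  At 14: go left to 21.
    At 21: no left child.
    Visit 21.
    At 21: go right to 32.
      At 32: go left to 26.
        At 26: go left to 10.
          At 10: go left to 4.
            At 4: no left child.
            Visit 4.
            At 4: go right to 2.
              2 is a leaf — visit 2.
          Visit 10.
          At 10: no right child.
        Visit 26.
        At 26: no right child.
      Visit 32.
      At 32: go right to 27.
        At 27: no left child.
        Visit 27.
        At 27: go right to 17.
          At 17: no left child.
          Visit 17.
          At 17: go right to 9.
            9 is a leaf — visit 9.
  Visit 14.
  At 14: go right to 35.
    35 is a leaf — visit 35.
Visit 20.
At 20: no right child.
Full in-order sequence: 21, 4, 2, 10, 26, 32, 27, 17, 9, 14, 35, 20.

10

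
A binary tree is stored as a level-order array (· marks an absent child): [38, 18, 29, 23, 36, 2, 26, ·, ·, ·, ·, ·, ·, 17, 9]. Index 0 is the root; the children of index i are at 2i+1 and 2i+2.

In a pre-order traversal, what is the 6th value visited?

Pre-order visits the node, then its left subtree, then its right subtree.
Visit 38.
At 38: go left to 18.
  Visit 18.
  At 18: go left to 23.
    23 is a leaf — visit 23.
  At 18: go right to 36.
    36 is a leaf — visit 36.
At 38: go right to 29.
  Visit 29.
  At 29: go left to 2.
    2 is a leaf — visit 2.
  At 29: go right to 26.
    Visit 26.
    At 26: go left to 17.
      17 is a leaf — visit 17.
    At 26: go right to 9.
      9 is a leaf — visit 9.
Full pre-order sequence: 38, 18, 23, 36, 29, 2, 26, 17, 9.

2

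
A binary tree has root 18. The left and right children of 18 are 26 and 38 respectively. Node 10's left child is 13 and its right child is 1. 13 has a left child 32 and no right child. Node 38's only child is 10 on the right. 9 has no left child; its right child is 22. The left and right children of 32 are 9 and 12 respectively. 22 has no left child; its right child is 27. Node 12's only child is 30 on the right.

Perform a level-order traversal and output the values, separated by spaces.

18 26 38 10 13 1 32 9 12 22 30 27

Level-order visits nodes level by level from the root, left to right within each level.
Level 0: 18
Level 1: 26, 38
Level 2: 10
Level 3: 13, 1
Level 4: 32
Level 5: 9, 12
Level 6: 22, 30
Level 7: 27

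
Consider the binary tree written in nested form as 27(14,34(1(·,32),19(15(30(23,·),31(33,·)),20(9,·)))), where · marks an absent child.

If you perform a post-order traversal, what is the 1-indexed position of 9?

Post-order visits the left subtree, then the right subtree, then the node.
At 27: go left to 14.
  14 is a leaf — visit 14.
At 27: go right to 34.
  At 34: go left to 1.
    At 1: no left child.
    At 1: go right to 32.
      32 is a leaf — visit 32.
    Visit 1.
  At 34: go right to 19.
    At 19: go left to 15.
      At 15: go left to 30.
        At 30: go left to 23.
          23 is a leaf — visit 23.
        At 30: no right child.
        Visit 30.
      At 15: go right to 31.
        At 31: go left to 33.
          33 is a leaf — visit 33.
        At 31: no right child.
        Visit 31.
      Visit 15.
    At 19: go right to 20.
      At 20: go left to 9.
        9 is a leaf — visit 9.
      At 20: no right child.
      Visit 20.
    Visit 19.
  Visit 34.
Visit 27.
Full post-order sequence: 14, 32, 1, 23, 30, 33, 31, 15, 9, 20, 19, 34, 27.

9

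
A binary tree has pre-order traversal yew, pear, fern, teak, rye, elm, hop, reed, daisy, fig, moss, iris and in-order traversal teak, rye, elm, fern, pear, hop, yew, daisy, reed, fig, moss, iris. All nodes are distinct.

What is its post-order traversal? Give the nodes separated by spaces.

The first element of pre-order is the root; it splits in-order into left and right subtrees.
Root yew: left subtree has 6 nodes {teak, rye, elm, fern, pear, hop}, right has 5 {daisy, reed, fig, moss, iris}.
  Root pear: left subtree has 4 nodes {teak, rye, elm, fern}, right has 1 {hop}.
    Root fern: left subtree has 3 nodes {teak, rye, elm}, right has 0 { }.
      Root teak: left subtree has 0 nodes { }, right has 2 {rye, elm}.
        Root rye: left subtree has 0 nodes { }, right has 1 {elm}.
  Root reed: left subtree has 1 node {daisy}, right has 3 {fig, moss, iris}.
    Root fig: left subtree has 0 nodes { }, right has 2 {moss, iris}.
      Root moss: left subtree has 0 nodes { }, right has 1 {iris}.

elm rye teak fern hop pear daisy iris moss fig reed yew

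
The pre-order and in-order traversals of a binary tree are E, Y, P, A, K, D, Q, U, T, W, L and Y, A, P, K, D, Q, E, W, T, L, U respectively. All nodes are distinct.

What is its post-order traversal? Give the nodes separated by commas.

A, Q, D, K, P, Y, W, L, T, U, E

The first element of pre-order is the root; it splits in-order into left and right subtrees.
Root E: left subtree has 6 nodes {Y, A, P, K, D, Q}, right has 4 {W, T, L, U}.
  Root Y: left subtree has 0 nodes { }, right has 5 {A, P, K, D, Q}.
    Root P: left subtree has 1 node {A}, right has 3 {K, D, Q}.
      Root K: left subtree has 0 nodes { }, right has 2 {D, Q}.
        Root D: left subtree has 0 nodes { }, right has 1 {Q}.
  Root U: left subtree has 3 nodes {W, T, L}, right has 0 { }.
    Root T: left subtree has 1 node {W}, right has 1 {L}.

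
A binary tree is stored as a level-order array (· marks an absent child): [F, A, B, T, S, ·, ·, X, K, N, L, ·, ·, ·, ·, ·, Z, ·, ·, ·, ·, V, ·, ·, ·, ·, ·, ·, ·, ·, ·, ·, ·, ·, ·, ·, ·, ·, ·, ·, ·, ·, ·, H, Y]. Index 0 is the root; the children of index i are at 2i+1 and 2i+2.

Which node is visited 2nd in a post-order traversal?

Post-order visits the left subtree, then the right subtree, then the node.
At F: go left to A.
  At A: go left to T.
    At T: go left to X.
      At X: no left child.
      At X: go right to Z.
        Z is a leaf — visit Z.
      Visit X.
    At T: go right to K.
      K is a leaf — visit K.
    Visit T.
  At A: go right to S.
    At S: go left to N.
      N is a leaf — visit N.
    At S: go right to L.
      At L: go left to V.
        At V: go left to H.
          H is a leaf — visit H.
        At V: go right to Y.
          Y is a leaf — visit Y.
        Visit V.
      At L: no right child.
      Visit L.
    Visit S.
  Visit A.
At F: go right to B.
  B is a leaf — visit B.
Visit F.
Full post-order sequence: Z, X, K, T, N, H, Y, V, L, S, A, B, F.

X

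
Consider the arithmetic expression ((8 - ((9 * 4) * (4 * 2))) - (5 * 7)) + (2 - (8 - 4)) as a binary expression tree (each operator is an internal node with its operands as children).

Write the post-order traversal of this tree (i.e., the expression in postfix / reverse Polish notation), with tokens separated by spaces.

Post-order on an expression tree gives postfix notation: for each operator, emit left operand, right operand, then the operator.

8 9 4 * 4 2 * * - 5 7 * - 2 8 4 - - +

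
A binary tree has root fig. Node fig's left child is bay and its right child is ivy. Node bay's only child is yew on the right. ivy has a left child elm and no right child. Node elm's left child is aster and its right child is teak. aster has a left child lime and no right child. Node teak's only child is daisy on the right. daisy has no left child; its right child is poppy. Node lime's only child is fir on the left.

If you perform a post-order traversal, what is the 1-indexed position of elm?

Post-order visits the left subtree, then the right subtree, then the node.
At fig: go left to bay.
  At bay: no left child.
  At bay: go right to yew.
    yew is a leaf — visit yew.
  Visit bay.
At fig: go right to ivy.
  At ivy: go left to elm.
    At elm: go left to aster.
      At aster: go left to lime.
        At lime: go left to fir.
          fir is a leaf — visit fir.
        At lime: no right child.
        Visit lime.
      At aster: no right child.
      Visit aster.
    At elm: go right to teak.
      At teak: no left child.
      At teak: go right to daisy.
        At daisy: no left child.
        At daisy: go right to poppy.
          poppy is a leaf — visit poppy.
        Visit daisy.
      Visit teak.
    Visit elm.
  At ivy: no right child.
  Visit ivy.
Visit fig.
Full post-order sequence: yew, bay, fir, lime, aster, poppy, daisy, teak, elm, ivy, fig.

9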